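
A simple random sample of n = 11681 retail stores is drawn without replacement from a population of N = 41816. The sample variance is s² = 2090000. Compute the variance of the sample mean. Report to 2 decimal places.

Under SRS without replacement, Var(ȳ) = (1 − f)·s²/n with f = n/N = 11681/41816 = 0.27934284.
Var(ȳ) = (1 − 0.27934284)·2090000/11681 = 0.72065716·178.92304 = 128.94217.

128.94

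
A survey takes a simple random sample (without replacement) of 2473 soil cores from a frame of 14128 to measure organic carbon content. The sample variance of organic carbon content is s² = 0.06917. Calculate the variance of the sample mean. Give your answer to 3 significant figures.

Under SRS without replacement, Var(ȳ) = (1 − f)·s²/n with f = n/N = 2473/14128 = 0.17504247.
Var(ȳ) = (1 − 0.17504247)·0.06917/2473 = 0.82495753·2.7970077 × 10^-5 = 2.3074126 × 10^-5.

2.31 × 10^-5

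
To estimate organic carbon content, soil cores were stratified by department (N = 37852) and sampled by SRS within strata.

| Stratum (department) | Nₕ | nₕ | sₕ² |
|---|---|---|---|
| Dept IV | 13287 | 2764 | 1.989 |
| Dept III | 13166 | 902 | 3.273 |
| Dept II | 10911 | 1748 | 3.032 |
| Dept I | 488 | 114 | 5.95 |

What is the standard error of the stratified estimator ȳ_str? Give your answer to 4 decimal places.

Var(ȳ_str) = Σₕ Wₕ²(1 − fₕ)sₕ²/nₕ with Wₕ = Nₕ/N, N = 37852.
Dept IV: Wₕ = 0.35102504; term = 0.35102504²·(1 − 0.20802288)·1.989/2764 = 7.0224004 × 10^-5.
Dept III: Wₕ = 0.34782838; term = 0.34782838²·(1 − 0.06850980)·3.273/902 = 4.0892889 × 10^-4.
Dept II: Wₕ = 0.28825425; term = 0.28825425²·(1 − 0.16020530)·3.032/1748 = 1.2103538 × 10^-4.
Dept I: Wₕ = 0.01289232; term = 0.01289232²·(1 − 0.23360656)·5.95/114 = 6.6485337 × 10^-6.
Sum = 6.0683681 × 10^-4.
SE = √(6.0683681 × 10^-4) = 0.0246.

0.0246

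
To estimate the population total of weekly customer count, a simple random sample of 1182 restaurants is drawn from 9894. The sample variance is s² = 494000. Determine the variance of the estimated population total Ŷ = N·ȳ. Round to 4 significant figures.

3.602 × 10^10

Var(Ŷ) = N²·Var(ȳ) = N²·(1 − n/N)·s²/n.
f = 1182/9894 = 0.11946634; Var(ȳ) = 0.88053366·494000/1182 = 368.00645.
Var(Ŷ) = 9894² · 368.00645 = 3.6024606 × 10^10.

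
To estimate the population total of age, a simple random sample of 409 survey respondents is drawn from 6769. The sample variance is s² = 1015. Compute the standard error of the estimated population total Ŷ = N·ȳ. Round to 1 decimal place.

10336.2

Var(Ŷ) = N²·Var(ȳ) = N²·(1 − n/N)·s²/n.
f = 409/6769 = 0.06042251; Var(ȳ) = 0.93957749·1015/409 = 2.3317143.
Var(Ŷ) = 6769² · 2.3317143 = 1.0683766 × 10^8.
SE(Ŷ) = √(1.0683766 × 10^8) = 10336.2.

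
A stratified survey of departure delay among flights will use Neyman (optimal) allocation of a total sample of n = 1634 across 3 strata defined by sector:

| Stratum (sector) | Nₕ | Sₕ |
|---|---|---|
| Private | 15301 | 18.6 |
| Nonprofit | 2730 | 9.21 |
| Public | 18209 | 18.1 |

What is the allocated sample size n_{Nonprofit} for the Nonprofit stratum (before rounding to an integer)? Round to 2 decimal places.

64.26

Neyman allocation: nₕ = n·NₕSₕ / Σⱼ NⱼSⱼ.
Σ NⱼSⱼ = 15301·18.6 + 2730·9.21 + 18209·18.1 = 639324.8.
n_{Nonprofit} = 1634·2730·9.21 / 639324.8 = 64.26.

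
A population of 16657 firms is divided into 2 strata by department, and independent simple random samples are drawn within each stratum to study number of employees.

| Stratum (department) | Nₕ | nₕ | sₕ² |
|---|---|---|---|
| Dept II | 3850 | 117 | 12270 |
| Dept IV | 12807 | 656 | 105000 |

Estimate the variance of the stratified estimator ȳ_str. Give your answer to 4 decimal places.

95.2065

Var(ȳ_str) = Σₕ Wₕ²(1 − fₕ)sₕ²/nₕ with Wₕ = Nₕ/N, N = 16657.
Dept II: Wₕ = 0.23113406; term = 0.23113406²·(1 − 0.03038961)·12270/117 = 5.4323013.
Dept IV: Wₕ = 0.76886594; term = 0.76886594²·(1 − 0.05122199)·105000/656 = 89.774153.
Sum = 95.206454.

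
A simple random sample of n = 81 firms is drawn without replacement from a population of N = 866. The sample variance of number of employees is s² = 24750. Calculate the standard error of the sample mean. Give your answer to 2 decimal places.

Under SRS without replacement, Var(ȳ) = (1 − f)·s²/n with f = n/N = 81/866 = 0.09353349.
Var(ȳ) = (1 − 0.09353349)·24750/81 = 0.90646651·305.55556 = 276.97588.
SE(ȳ) = √(276.97588) = 16.64.

16.64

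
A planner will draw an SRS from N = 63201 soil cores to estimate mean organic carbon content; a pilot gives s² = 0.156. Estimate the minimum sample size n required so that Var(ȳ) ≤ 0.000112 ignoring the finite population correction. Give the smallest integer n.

Without fpc, n₀ = s²/D = 0.156/0.000112 = 1392.8571.
Rounding up, n = 1393.

1393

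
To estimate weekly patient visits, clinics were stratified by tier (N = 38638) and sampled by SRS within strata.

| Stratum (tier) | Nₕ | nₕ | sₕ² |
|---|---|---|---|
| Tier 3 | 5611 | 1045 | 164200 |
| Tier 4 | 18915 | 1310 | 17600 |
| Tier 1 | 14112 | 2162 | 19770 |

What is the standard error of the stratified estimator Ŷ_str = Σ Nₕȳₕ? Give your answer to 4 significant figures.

Var(Ŷ_str) = Σₕ Nₕ²(1 − fₕ)sₕ²/nₕ.
Tier 3: 5611²·(1 − 1045/5611)·164200/1045 = 4.0256224 × 10^9.
Tier 4: 18915²·(1 − 1310/18915)·17600/1310 = 4.473874 × 10^9.
Tier 1: 14112²·(1 − 2162/14112)·19770/2162 = 1.5420819 × 10^9.
Sum = 1.0041578 × 10^10.
SE = √(1.0041578 × 10^10) = 100200.

100200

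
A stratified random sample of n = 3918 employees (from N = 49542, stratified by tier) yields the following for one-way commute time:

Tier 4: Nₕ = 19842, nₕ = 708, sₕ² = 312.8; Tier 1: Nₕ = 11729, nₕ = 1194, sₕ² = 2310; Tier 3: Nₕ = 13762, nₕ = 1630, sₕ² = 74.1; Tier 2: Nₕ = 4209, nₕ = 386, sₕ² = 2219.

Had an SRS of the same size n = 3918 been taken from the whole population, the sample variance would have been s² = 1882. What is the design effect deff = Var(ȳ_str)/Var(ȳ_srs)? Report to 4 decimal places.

0.4669

Var(ȳ_str) = Σ Wₕ²(1−fₕ)sₕ²/nₕ with Wₕ = Nₕ/49542:
  Tier 4: (19842/49542)²·(1−708/19842)·312.8/708 = 0.068340418
  Tier 1: (11729/49542)²·(1−1194/11729)·2310/1194 = 0.097399361
  Tier 3: (13762/49542)²·(1−1630/13762)·74.1/1630 = 0.003092413
  Tier 2: (4209/49542)²·(1−386/4209)·2219/386 = 0.037688266
  → Var(ȳ_str) = 0.20652046.
Var(ȳ_srs) = (1 − 3918/49542)·1882/3918 = 0.44235915.
deff = 0.20652046 / 0.44235915 = 0.4669.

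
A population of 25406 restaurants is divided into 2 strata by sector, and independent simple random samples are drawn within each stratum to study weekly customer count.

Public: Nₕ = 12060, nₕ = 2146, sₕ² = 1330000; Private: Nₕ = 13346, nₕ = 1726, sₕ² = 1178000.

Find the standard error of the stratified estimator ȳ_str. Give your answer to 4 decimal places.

Var(ȳ_str) = Σₕ Wₕ²(1 − fₕ)sₕ²/nₕ with Wₕ = Nₕ/N, N = 25406.
Public: Wₕ = 0.47469102; term = 0.47469102²·(1 − 0.17794362)·1330000/2146 = 114.80097.
Private: Wₕ = 0.52530898; term = 0.52530898²·(1 − 0.12932714)·1178000/1726 = 163.97935.
Sum = 278.78032.
SE = √(278.78032) = 16.6967.

16.6967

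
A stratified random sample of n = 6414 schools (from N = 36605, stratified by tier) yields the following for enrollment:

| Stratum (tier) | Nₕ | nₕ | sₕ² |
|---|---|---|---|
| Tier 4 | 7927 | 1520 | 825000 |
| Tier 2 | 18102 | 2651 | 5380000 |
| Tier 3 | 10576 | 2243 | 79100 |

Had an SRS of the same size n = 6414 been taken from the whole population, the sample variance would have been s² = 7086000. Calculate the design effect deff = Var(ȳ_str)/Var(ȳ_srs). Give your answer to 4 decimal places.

0.4900

Var(ȳ_str) = Σ Wₕ²(1−fₕ)sₕ²/nₕ with Wₕ = Nₕ/36605:
  Tier 4: (7927/36605)²·(1−1520/7927)·825000/1520 = 20.572787
  Tier 2: (18102/36605)²·(1−2651/18102)·5380000/2651 = 423.61846
  Tier 3: (10576/36605)²·(1−2243/10576)·79100/2243 = 2.3194724
  → Var(ȳ_str) = 446.51072.
Var(ȳ_srs) = (1 − 6414/36605)·7086000/6414 = 911.1907.
deff = 446.51072 / 911.1907 = 0.4900.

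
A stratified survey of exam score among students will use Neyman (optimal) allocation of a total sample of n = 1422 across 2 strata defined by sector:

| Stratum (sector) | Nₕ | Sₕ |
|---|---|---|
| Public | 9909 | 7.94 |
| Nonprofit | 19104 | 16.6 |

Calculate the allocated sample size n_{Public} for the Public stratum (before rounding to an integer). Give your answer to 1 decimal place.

Neyman allocation: nₕ = n·NₕSₕ / Σⱼ NⱼSⱼ.
Σ NⱼSⱼ = 9909·7.94 + 19104·16.6 = 395803.86.
n_{Public} = 1422·9909·7.94 / 395803.86 = 282.7.

282.7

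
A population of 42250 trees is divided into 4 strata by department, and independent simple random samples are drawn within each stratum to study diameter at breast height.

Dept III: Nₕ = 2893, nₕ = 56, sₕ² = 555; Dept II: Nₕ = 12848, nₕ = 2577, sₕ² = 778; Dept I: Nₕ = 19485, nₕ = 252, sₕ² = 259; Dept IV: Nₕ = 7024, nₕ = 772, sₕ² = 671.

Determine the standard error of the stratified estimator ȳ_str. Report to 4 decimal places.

0.5523

Var(ȳ_str) = Σₕ Wₕ²(1 − fₕ)sₕ²/nₕ with Wₕ = Nₕ/N, N = 42250.
Dept III: Wₕ = 0.06847337; term = 0.06847337²·(1 − 0.01935707)·555/56 = 0.04556793.
Dept II: Wₕ = 0.30409467; term = 0.30409467²·(1 − 0.20057597)·778/2577 = 0.022318243.
Dept I: Wₕ = 0.46118343; term = 0.46118343²·(1 − 0.01293303)·259/252 = 0.21577108.
Dept IV: Wₕ = 0.16624852; term = 0.16624852²·(1 − 0.10990888)·671/772 = 0.021382342.
Sum = 0.3050396.
SE = √(0.3050396) = 0.5523.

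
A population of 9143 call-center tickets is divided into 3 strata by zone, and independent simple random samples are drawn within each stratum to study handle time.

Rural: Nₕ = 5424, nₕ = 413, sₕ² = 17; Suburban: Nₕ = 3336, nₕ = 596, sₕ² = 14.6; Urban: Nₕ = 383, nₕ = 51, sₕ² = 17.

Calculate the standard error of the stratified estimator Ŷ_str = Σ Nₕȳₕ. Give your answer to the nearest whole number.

Var(Ŷ_str) = Σₕ Nₕ²(1 − fₕ)sₕ²/nₕ.
Rural: 5424²·(1 − 413/5424)·17/413 = 1.1187755 × 10^6.
Suburban: 3336²·(1 − 596/3336)·14.6/596 = 223915.01.
Urban: 383²·(1 − 51/383)·17/51 = 42385.333.
Sum = 1.3850758 × 10^6.
SE = √(1.3850758 × 10^6) = 1177.

1177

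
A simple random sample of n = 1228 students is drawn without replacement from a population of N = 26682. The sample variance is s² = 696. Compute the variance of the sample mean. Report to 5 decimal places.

Under SRS without replacement, Var(ȳ) = (1 − f)·s²/n with f = n/N = 1228/26682 = 0.04602354.
Var(ȳ) = (1 − 0.04602354)·696/1228 = 0.95397646·0.56677524 = 0.54069024.

0.54069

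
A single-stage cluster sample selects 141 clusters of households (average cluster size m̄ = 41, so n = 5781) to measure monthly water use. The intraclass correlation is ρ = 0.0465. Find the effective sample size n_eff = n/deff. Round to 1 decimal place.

2021.3

deff = 1 + (41 − 1)·0.0465 = 1 + 1.86 = 2.86.
n_eff = 5781 / 2.86 = 2021.3.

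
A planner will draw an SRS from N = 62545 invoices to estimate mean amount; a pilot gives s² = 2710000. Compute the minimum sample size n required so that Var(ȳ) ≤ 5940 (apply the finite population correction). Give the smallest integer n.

453

Without fpc, n₀ = s²/D = 2710000/5940 = 456.2290.
With fpc, (1 − n/N)·s²/n ≤ D requires n ≥ n₀/(1 + n₀/N) = 456.2290/(1 + 456.2290/62545) = 452.9252.
Rounding up, n = 453.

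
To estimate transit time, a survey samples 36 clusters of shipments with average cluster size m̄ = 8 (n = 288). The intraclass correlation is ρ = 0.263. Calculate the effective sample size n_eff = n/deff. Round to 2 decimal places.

101.37

deff = 1 + (8 − 1)·0.263 = 1 + 1.841 = 2.841.
n_eff = 288 / 2.841 = 101.37.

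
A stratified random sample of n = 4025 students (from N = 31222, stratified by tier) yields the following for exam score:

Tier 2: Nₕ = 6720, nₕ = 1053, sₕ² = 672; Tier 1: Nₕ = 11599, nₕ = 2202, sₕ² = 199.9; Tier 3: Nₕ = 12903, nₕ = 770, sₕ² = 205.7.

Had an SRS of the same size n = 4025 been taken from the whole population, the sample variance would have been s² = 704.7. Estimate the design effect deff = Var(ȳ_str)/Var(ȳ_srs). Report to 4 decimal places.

0.5113

Var(ȳ_str) = Σ Wₕ²(1−fₕ)sₕ²/nₕ with Wₕ = Nₕ/31222:
  Tier 2: (6720/31222)²·(1−1053/6720)·672/1053 = 0.024931129
  Tier 1: (11599/31222)²·(1−2202/11599)·199.9/2202 = 0.010150415
  Tier 3: (12903/31222)²·(1−770/12903)·205.7/770 = 0.042902344
  → Var(ȳ_str) = 0.077983888.
Var(ȳ_srs) = (1 − 4025/31222)·704.7/4025 = 0.15251012.
deff = 0.077983888 / 0.15251012 = 0.5113.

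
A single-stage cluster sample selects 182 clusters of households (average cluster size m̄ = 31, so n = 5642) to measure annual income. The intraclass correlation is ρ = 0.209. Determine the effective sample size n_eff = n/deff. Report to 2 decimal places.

776.07

deff = 1 + (31 − 1)·0.209 = 1 + 6.27 = 7.27.
n_eff = 5642 / 7.27 = 776.07.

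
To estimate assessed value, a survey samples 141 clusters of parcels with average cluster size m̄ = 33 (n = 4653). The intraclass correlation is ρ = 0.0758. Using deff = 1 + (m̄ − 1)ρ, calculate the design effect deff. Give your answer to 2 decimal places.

deff = 1 + (33 − 1)·0.0758 = 1 + 2.4256 = 3.4256.

3.43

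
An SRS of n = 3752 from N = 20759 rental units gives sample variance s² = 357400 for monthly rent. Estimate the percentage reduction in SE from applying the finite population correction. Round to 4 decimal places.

f = n/N = 3752/20759 = 0.18074088.
SE_no-fpc = √(s²/n) = 9.759911; SE_fpc = √((1−f)s²/n) = 8.8339818.
Ratio = √(1−f) = 0.90512934. Reduction = 100·(1 − 0.90512934) = 9.4871%.

9.4871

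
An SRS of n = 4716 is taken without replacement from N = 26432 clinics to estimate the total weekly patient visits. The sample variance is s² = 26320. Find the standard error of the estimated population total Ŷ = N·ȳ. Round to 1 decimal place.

Var(Ŷ) = N²·Var(ȳ) = N²·(1 − n/N)·s²/n.
f = 4716/26432 = 0.17842010; Var(ȳ) = 0.82157990·26320/4716 = 4.5852381.
Var(Ŷ) = 26432² · 4.5852381 = 3.2034795 × 10^9.
SE(Ŷ) = √(3.2034795 × 10^9) = 56599.3.

56599.3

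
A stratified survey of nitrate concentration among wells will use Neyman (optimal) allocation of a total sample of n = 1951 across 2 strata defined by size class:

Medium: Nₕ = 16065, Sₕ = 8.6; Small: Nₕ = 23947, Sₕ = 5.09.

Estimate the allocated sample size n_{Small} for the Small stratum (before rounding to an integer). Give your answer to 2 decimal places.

Neyman allocation: nₕ = n·NₕSₕ / Σⱼ NⱼSⱼ.
Σ NⱼSⱼ = 16065·8.6 + 23947·5.09 = 260049.23.
n_{Small} = 1951·23947·5.09 / 260049.23 = 914.47.

914.47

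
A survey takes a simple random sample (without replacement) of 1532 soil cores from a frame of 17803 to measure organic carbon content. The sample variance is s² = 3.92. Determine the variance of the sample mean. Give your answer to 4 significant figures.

Under SRS without replacement, Var(ȳ) = (1 − f)·s²/n with f = n/N = 1532/17803 = 0.08605291.
Var(ȳ) = (1 − 0.08605291)·3.92/1532 = 0.91394709·0.0025587467 = 0.0023385591.

0.002339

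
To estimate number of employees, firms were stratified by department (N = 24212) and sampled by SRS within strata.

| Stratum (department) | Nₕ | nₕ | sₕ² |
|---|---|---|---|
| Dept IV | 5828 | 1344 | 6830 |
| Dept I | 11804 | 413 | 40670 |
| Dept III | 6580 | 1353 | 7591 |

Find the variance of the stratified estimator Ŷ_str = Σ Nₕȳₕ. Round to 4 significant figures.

1.357 × 10^10

Var(Ŷ_str) = Σₕ Nₕ²(1 − fₕ)sₕ²/nₕ.
Dept IV: 5828²·(1 − 1344/5828)·6830/1344 = 1.328026 × 10^8.
Dept I: 11804²·(1 − 413/11804)·40670/413 = 1.3240829 × 10^10.
Dept III: 6580²·(1 − 1353/6580)·7591/1353 = 1.9296546 × 10^8.
Sum = 1.3566597 × 10^10.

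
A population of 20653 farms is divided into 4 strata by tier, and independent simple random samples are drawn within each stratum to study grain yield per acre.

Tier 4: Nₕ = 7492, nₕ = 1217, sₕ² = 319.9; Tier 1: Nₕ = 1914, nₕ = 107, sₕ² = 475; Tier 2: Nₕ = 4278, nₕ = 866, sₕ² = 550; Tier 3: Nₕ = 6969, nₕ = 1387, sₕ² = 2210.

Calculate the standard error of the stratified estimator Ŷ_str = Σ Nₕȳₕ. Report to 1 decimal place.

9948.1

Var(Ŷ_str) = Σₕ Nₕ²(1 − fₕ)sₕ²/nₕ.
Tier 4: 7492²·(1 − 1217/7492)·319.9/1217 = 1.2357629 × 10^7.
Tier 1: 1914²·(1 − 107/1914)·475/107 = 1.5353589 × 10^7.
Tier 2: 4278²·(1 − 866/4278)·550/866 = 9.2703173 × 10^6.
Tier 3: 6969²·(1 − 1387/6969)·2210/1387 = 6.1983502 × 10^7.
Sum = 9.8965037 × 10^7.
SE = √(9.8965037 × 10^7) = 9948.1.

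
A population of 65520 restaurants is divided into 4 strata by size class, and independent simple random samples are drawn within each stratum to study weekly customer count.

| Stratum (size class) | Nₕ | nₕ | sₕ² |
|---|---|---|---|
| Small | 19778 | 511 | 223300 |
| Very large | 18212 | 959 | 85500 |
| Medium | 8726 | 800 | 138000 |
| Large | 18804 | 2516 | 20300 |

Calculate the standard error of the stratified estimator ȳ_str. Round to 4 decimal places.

6.9764

Var(ȳ_str) = Σₕ Wₕ²(1 − fₕ)sₕ²/nₕ with Wₕ = Nₕ/N, N = 65520.
Small: Wₕ = 0.30186203; term = 0.30186203²·(1 − 0.02583679)·223300/511 = 38.789708.
Very large: Wₕ = 0.27796093; term = 0.27796093²·(1 − 0.05265759)·85500/959 = 6.5256232.
Medium: Wₕ = 0.13318071; term = 0.13318071²·(1 − 0.09168004)·138000/800 = 2.7791411.
Large: Wₕ = 0.28699634; term = 0.28699634²·(1 − 0.13380132)·20300/2516 = 0.57564618.
Sum = 48.670118.
SE = √(48.670118) = 6.9764.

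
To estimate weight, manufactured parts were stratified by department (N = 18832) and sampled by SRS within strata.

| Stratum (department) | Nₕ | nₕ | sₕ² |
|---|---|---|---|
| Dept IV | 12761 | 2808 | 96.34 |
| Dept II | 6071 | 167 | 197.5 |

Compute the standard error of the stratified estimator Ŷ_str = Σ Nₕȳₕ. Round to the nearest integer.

6837

Var(Ŷ_str) = Σₕ Nₕ²(1 − fₕ)sₕ²/nₕ.
Dept IV: 12761²·(1 − 2808/12761)·96.34/2808 = 4.3576089 × 10^6.
Dept II: 6071²·(1 − 167/6071)·197.5/167 = 4.2389394 × 10^7.
Sum = 4.6747003 × 10^7.
SE = √(4.6747003 × 10^7) = 6837.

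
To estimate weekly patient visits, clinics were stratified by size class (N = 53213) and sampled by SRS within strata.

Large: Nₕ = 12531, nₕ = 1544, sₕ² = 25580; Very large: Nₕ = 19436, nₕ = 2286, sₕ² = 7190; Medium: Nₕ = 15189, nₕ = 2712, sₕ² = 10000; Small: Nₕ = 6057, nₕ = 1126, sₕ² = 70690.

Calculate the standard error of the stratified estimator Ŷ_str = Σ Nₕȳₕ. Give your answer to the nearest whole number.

Var(Ŷ_str) = Σₕ Nₕ²(1 − fₕ)sₕ²/nₕ.
Large: 12531²·(1 − 1544/12531)·25580/1544 = 2.2809623 × 10^9.
Very large: 19436²·(1 − 2286/19436)·7190/2286 = 1.048392 × 10^9.
Medium: 15189²·(1 − 2712/15189)·10000/2712 = 6.9879481 × 10^8.
Small: 6057²·(1 − 1126/6057)·70690/1126 = 1.875047 × 10^9.
Sum = 5.9031961 × 10^9.
SE = √(5.9031961 × 10^9) = 76832.

76832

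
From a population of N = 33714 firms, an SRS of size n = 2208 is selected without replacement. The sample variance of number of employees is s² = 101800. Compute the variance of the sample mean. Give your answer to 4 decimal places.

Under SRS without replacement, Var(ȳ) = (1 − f)·s²/n with f = n/N = 2208/33714 = 0.06549208.
Var(ȳ) = (1 − 0.06549208)·101800/2208 = 0.93450792·46.105072 = 43.085555.

43.0856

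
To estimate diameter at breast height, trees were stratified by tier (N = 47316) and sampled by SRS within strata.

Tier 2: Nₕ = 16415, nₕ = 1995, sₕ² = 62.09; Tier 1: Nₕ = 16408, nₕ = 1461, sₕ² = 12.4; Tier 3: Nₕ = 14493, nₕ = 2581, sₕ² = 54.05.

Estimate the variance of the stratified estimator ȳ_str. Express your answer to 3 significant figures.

0.00584

Var(ȳ_str) = Σₕ Wₕ²(1 − fₕ)sₕ²/nₕ with Wₕ = Nₕ/N, N = 47316.
Tier 2: Wₕ = 0.34692282; term = 0.34692282²·(1 − 0.12153518)·62.09/1995 = 0.0032905528.
Tier 1: Wₕ = 0.34677488; term = 0.34677488²·(1 − 0.08904193)·12.4/1461 = 9.2974768 × 10^-4.
Tier 3: Wₕ = 0.30630231; term = 0.30630231²·(1 − 0.17808597)·54.05/2581 = 0.0016148591.
Sum = 0.0058351596.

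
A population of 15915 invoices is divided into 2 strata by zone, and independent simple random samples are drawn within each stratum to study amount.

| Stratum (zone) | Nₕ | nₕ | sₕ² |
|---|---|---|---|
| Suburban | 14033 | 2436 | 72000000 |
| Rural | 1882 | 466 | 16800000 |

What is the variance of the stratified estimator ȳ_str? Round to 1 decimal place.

Var(ȳ_str) = Σₕ Wₕ²(1 − fₕ)sₕ²/nₕ with Wₕ = Nₕ/N, N = 15915.
Suburban: Wₕ = 0.88174678; term = 0.88174678²·(1 − 0.17359082)·72000000/2436 = 18990.575.
Rural: Wₕ = 0.11825322; term = 0.11825322²·(1 − 0.24760893)·16800000/466 = 379.30883.
Sum = 19369.884.

19369.9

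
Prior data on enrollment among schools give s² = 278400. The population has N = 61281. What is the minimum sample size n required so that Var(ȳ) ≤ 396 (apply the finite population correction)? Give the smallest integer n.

Without fpc, n₀ = s²/D = 278400/396 = 703.0303.
With fpc, (1 − n/N)·s²/n ≤ D requires n ≥ n₀/(1 + n₀/N) = 703.0303/(1 + 703.0303/61281) = 695.0564.
Rounding up, n = 696.

696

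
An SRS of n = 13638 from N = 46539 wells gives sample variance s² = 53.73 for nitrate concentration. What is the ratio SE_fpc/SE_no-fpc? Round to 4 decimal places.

0.8408

f = n/N = 13638/46539 = 0.29304454.
SE_no-fpc = √(s²/n) = 0.062767246; SE_fpc = √((1−f)s²/n) = 0.052775105.
Ratio = √(1−f) = 0.84080643.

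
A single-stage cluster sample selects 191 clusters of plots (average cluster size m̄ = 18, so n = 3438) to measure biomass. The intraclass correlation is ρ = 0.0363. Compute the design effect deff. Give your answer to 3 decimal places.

1.617

deff = 1 + (18 − 1)·0.0363 = 1 + 0.6171 = 1.6171.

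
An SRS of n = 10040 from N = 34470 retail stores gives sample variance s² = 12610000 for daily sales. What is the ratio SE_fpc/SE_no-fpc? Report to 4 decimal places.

0.8419

f = n/N = 10040/34470 = 0.29126777.
SE_no-fpc = √(s²/n) = 35.439753; SE_fpc = √((1−f)s²/n) = 29.835394.
Ratio = √(1−f) = 0.84186236.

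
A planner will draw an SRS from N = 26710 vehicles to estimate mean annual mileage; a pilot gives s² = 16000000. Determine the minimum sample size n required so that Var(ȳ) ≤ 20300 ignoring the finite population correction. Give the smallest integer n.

Without fpc, n₀ = s²/D = 16000000/20300 = 788.1773.
Rounding up, n = 789.

789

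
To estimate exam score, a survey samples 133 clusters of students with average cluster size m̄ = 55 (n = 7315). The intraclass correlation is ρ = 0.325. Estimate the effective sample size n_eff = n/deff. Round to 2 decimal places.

394.34

deff = 1 + (55 − 1)·0.325 = 1 + 17.55 = 18.55.
n_eff = 7315 / 18.55 = 394.34.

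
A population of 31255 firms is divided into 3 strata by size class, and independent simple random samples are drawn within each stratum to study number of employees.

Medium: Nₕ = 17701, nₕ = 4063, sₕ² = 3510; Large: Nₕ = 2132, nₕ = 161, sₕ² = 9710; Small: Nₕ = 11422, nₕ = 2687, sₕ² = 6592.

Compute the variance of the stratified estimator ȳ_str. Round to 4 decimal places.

0.7235

Var(ȳ_str) = Σₕ Wₕ²(1 − fₕ)sₕ²/nₕ with Wₕ = Nₕ/N, N = 31255.
Medium: Wₕ = 0.56634139; term = 0.56634139²·(1 − 0.22953505)·3510/4063 = 0.21348618.
Large: Wₕ = 0.06821309; term = 0.06821309²·(1 − 0.07551595)·9710/161 = 0.25943476.
Small: Wₕ = 0.36544553; term = 0.36544553²·(1 − 0.23524777)·6592/2687 = 0.25056222.
Sum = 0.72348316.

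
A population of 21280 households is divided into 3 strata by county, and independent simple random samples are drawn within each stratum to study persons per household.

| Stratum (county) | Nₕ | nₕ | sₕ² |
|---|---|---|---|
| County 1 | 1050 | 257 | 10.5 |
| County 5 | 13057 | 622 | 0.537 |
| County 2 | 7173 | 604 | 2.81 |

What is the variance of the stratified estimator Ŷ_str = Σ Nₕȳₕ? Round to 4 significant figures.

393400

Var(Ŷ_str) = Σₕ Nₕ²(1 − fₕ)sₕ²/nₕ.
County 1: 1050²·(1 − 257/1050)·10.5/257 = 34018.774.
County 5: 13057²·(1 − 622/13057)·0.537/622 = 140175.82.
County 2: 7173²·(1 − 604/7173)·2.81/604 = 219214.6.
Sum = 393409.19.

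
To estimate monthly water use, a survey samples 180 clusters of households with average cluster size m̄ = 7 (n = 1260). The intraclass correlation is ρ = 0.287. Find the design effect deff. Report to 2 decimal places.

2.72

deff = 1 + (7 − 1)·0.287 = 1 + 1.722 = 2.722.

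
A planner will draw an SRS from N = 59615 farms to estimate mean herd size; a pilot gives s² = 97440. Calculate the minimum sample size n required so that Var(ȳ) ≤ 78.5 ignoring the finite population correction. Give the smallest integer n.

Without fpc, n₀ = s²/D = 97440/78.5 = 1241.2739.
Rounding up, n = 1242.

1242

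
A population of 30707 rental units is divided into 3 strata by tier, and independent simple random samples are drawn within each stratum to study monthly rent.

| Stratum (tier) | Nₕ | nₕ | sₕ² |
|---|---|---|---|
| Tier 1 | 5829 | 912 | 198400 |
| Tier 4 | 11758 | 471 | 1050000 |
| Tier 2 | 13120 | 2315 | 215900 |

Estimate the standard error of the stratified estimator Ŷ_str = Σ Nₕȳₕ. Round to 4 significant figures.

561500

Var(Ŷ_str) = Σₕ Nₕ²(1 − fₕ)sₕ²/nₕ.
Tier 1: 5829²·(1 − 912/5829)·198400/912 = 6.2350665 × 10^9.
Tier 4: 11758²·(1 − 471/11758)·1050000/471 = 2.9585599 × 10^11.
Tier 2: 13120²·(1 − 2315/13120)·215900/2315 = 1.3220877 × 10^10.
Sum = 3.1531193 × 10^11.
SE = √(3.1531193 × 10^11) = 561500.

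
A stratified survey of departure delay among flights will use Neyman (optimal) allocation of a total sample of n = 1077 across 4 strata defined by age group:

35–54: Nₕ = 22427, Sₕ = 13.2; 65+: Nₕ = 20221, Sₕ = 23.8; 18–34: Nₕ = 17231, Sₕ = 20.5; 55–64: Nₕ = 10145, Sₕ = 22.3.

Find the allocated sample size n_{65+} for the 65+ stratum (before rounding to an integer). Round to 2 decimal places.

Neyman allocation: nₕ = n·NₕSₕ / Σⱼ NⱼSⱼ.
Σ NⱼSⱼ = 22427·13.2 + 20221·23.8 + 17231·20.5 + 10145·22.3 = 1.3567652 × 10^6.
n_{65+} = 1077·20221·23.8 / (1.3567652 × 10^6) = 382.02.

382.02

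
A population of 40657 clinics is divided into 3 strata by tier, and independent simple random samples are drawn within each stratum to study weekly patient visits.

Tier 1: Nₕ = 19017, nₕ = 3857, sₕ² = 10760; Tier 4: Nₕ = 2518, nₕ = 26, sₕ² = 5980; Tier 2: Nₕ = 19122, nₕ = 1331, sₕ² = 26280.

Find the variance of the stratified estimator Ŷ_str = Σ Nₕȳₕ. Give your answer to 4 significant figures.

8.965 × 10^9

Var(Ŷ_str) = Σₕ Nₕ²(1 − fₕ)sₕ²/nₕ.
Tier 1: 19017²·(1 − 3857/19017)·10760/3857 = 8.0427365 × 10^8.
Tier 4: 2518²·(1 − 26/2518)·5980/26 = 1.4432169 × 10^9.
Tier 2: 19122²·(1 − 1331/19122)·26280/1331 = 6.7170871 × 10^9.
Sum = 8.9645777 × 10^9.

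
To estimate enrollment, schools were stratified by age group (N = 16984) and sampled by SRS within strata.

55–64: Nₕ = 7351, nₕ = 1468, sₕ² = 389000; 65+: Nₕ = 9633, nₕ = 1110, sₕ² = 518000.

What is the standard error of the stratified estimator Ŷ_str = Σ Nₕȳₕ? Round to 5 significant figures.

Var(Ŷ_str) = Σₕ Nₕ²(1 − fₕ)sₕ²/nₕ.
55–64: 7351²·(1 − 1468/7351)·389000/1468 = 1.1459583 × 10^10.
65+: 9633²·(1 − 1110/9633)·518000/1110 = 3.8314294 × 10^10.
Sum = 4.9773877 × 10^10.
SE = √(4.9773877 × 10^10) = 223100.

223100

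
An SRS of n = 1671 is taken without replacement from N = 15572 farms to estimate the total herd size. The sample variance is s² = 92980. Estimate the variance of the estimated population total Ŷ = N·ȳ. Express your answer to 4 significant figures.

1.204 × 10^10

Var(Ŷ) = N²·Var(ȳ) = N²·(1 − n/N)·s²/n.
f = 1671/15572 = 0.10730799; Var(ȳ) = 0.89269201·92980/1671 = 49.672354.
Var(Ŷ) = 15572² · 49.672354 = 1.2044909 × 10^10.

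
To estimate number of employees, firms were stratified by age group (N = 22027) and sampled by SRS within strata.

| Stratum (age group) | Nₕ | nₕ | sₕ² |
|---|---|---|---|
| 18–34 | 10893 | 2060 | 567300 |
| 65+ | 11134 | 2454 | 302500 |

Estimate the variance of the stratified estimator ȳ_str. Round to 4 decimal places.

79.1657

Var(ȳ_str) = Σₕ Wₕ²(1 − fₕ)sₕ²/nₕ with Wₕ = Nₕ/N, N = 22027.
18–34: Wₕ = 0.49452944; term = 0.49452944²·(1 − 0.18911227)·567300/2060 = 54.612316.
65+: Wₕ = 0.50547056; term = 0.50547056²·(1 − 0.22040596)·302500/2454 = 24.553367.
Sum = 79.165683.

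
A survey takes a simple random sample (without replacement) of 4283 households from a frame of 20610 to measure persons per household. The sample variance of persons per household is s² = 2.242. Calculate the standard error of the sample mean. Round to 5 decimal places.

0.02036

Under SRS without replacement, Var(ȳ) = (1 − f)·s²/n with f = n/N = 4283/20610 = 0.20781174.
Var(ȳ) = (1 − 0.20781174)·2.242/4283 = 0.79218826·5.2346486 × 10^-4 = 4.1468272 × 10^-4.
SE(ȳ) = √(4.1468272 × 10^-4) = 0.02036.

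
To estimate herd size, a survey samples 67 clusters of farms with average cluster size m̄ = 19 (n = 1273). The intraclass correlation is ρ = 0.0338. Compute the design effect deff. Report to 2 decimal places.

deff = 1 + (19 − 1)·0.0338 = 1 + 0.6084 = 1.6084.

1.61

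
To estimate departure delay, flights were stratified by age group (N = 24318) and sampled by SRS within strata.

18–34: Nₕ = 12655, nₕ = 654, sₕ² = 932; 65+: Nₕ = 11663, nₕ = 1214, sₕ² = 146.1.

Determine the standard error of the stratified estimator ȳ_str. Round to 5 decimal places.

Var(ȳ_str) = Σₕ Wₕ²(1 − fₕ)sₕ²/nₕ with Wₕ = Nₕ/N, N = 24318.
18–34: Wₕ = 0.52039641; term = 0.52039641²·(1 − 0.05167918)·932/654 = 0.36598395.
65+: Wₕ = 0.47960359; term = 0.47960359²·(1 − 0.10408986)·146.1/1214 = 0.024800522.
Sum = 0.39078447.
SE = √(0.39078447) = 0.62513.

0.62513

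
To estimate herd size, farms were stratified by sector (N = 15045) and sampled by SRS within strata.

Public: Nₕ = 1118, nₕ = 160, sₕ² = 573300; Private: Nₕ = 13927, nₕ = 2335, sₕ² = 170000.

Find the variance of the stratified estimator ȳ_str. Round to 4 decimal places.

68.8815

Var(ȳ_str) = Σₕ Wₕ²(1 − fₕ)sₕ²/nₕ with Wₕ = Nₕ/N, N = 15045.
Public: Wₕ = 0.07431040; term = 0.07431040²·(1 − 0.14311270)·573300/160 = 16.954496.
Private: Wₕ = 0.92568960; term = 0.92568960²·(1 − 0.16765994)·170000/2335 = 51.927044.
Sum = 68.88154.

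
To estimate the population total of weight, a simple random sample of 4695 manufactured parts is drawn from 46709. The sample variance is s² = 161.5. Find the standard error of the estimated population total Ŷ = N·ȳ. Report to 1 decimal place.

Var(Ŷ) = N²·Var(ȳ) = N²·(1 − n/N)·s²/n.
f = 4695/46709 = 0.10051596; Var(ȳ) = 0.89948404·161.5/4695 = 0.030940718.
Var(Ŷ) = 46709² · 0.030940718 = 6.7504314 × 10^7.
SE(Ŷ) = √(6.7504314 × 10^7) = 8216.1.

8216.1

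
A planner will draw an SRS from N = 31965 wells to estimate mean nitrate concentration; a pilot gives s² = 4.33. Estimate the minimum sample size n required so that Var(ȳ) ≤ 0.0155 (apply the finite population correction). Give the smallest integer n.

Without fpc, n₀ = s²/D = 4.33/0.0155 = 279.3548.
With fpc, (1 − n/N)·s²/n ≤ D requires n ≥ n₀/(1 + n₀/N) = 279.3548/(1 + 279.3548/31965) = 276.9346.
Rounding up, n = 277.

277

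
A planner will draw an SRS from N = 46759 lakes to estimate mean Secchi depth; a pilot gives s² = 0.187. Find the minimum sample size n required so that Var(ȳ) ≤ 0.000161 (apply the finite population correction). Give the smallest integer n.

Without fpc, n₀ = s²/D = 0.187/0.000161 = 1161.4907.
With fpc, (1 − n/N)·s²/n ≤ D requires n ≥ n₀/(1 + n₀/N) = 1161.4907/(1 + 1161.4907/46759) = 1133.3386.
Rounding up, n = 1134.

1134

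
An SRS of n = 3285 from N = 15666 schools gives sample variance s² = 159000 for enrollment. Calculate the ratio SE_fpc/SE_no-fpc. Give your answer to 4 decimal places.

0.8890

f = n/N = 3285/15666 = 0.20968977.
SE_no-fpc = √(s²/n) = 6.9571421; SE_fpc = √((1−f)s²/n) = 6.1848572.
Ratio = √(1−f) = 0.88899394.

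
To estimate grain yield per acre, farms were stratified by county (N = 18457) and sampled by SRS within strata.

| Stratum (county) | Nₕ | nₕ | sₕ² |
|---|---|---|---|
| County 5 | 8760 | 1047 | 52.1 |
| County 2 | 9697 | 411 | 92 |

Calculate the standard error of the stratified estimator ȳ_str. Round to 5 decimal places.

Var(ȳ_str) = Σₕ Wₕ²(1 − fₕ)sₕ²/nₕ with Wₕ = Nₕ/N, N = 18457.
County 5: Wₕ = 0.47461668; term = 0.47461668²·(1 − 0.11952055)·52.1/1047 = 0.0098695251.
County 2: Wₕ = 0.52538332; term = 0.52538332²·(1 − 0.04238424)·92/411 = 0.059168404.
Sum = 0.069037929.
SE = √(0.069037929) = 0.26275.

0.26275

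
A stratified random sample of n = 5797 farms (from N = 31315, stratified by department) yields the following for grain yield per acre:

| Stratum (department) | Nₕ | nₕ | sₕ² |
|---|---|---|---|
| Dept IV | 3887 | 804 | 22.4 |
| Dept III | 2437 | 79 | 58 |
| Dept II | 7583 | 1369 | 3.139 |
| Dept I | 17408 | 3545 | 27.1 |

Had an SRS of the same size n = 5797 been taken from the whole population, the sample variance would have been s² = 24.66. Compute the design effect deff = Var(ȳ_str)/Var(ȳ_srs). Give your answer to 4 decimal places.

Var(ȳ_str) = Σ Wₕ²(1−fₕ)sₕ²/nₕ with Wₕ = Nₕ/31315:
  Dept IV: (3887/31315)²·(1−804/3887)·22.4/804 = 3.4046714 × 10^-4
  Dept III: (2437/31315)²·(1−79/2437)·58/79 = 0.0043022476
  Dept II: (7583/31315)²·(1−1369/7583)·3.139/1369 = 1.1017812 × 10^-4
  Dept I: (17408/31315)²·(1−3545/17408)·27.1/3545 = 0.0018812838
  → Var(ȳ_str) = 0.0066341767.
Var(ȳ_srs) = (1 − 5797/31315)·24.66/5797 = 0.0034664424.
deff = 0.0066341767 / 0.0034664424 = 1.9138.

1.9138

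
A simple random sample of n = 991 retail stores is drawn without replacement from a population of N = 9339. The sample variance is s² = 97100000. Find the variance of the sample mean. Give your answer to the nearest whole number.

87585

Under SRS without replacement, Var(ȳ) = (1 − f)·s²/n with f = n/N = 991/9339 = 0.10611414.
Var(ȳ) = (1 − 0.10611414)·97100000/991 = 0.89388586·97981.837 = 87584.578.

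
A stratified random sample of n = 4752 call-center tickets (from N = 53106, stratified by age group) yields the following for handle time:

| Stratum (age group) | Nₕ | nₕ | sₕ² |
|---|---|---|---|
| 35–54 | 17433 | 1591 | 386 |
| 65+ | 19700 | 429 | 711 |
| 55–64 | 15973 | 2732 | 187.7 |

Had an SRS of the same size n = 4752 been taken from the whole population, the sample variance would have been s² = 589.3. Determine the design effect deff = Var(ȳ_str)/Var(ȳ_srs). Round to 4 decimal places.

2.2319

Var(ȳ_str) = Σ Wₕ²(1−fₕ)sₕ²/nₕ with Wₕ = Nₕ/53106:
  35–54: (17433/53106)²·(1−1591/17433)·386/1591 = 0.023758121
  65+: (19700/53106)²·(1−429/19700)·711/429 = 0.22309796
  55–64: (15973/53106)²·(1−2732/15973)·187.7/2732 = 0.00515233
  → Var(ȳ_str) = 0.25200841.
Var(ȳ_srs) = (1 − 4752/53106)·589.3/4752 = 0.11291427.
deff = 0.25200841 / 0.11291427 = 2.2319.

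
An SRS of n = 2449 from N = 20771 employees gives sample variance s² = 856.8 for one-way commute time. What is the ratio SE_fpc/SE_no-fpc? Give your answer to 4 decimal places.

0.9392

f = n/N = 2449/20771 = 0.11790477.
SE_no-fpc = √(s²/n) = 0.59148718; SE_fpc = √((1−f)s²/n) = 0.55552432.
Ratio = √(1−f) = 0.93919925.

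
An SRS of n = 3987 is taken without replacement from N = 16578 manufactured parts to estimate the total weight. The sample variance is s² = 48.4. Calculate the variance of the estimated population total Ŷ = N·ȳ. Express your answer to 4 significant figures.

Var(Ŷ) = N²·Var(ȳ) = N²·(1 − n/N)·s²/n.
f = 3987/16578 = 0.24049946; Var(ȳ) = 0.75950054·48.4/3987 = 0.0092199213.
Var(Ŷ) = 16578² · 0.0092199213 = 2.5339117 × 10^6.

2.534 × 10^6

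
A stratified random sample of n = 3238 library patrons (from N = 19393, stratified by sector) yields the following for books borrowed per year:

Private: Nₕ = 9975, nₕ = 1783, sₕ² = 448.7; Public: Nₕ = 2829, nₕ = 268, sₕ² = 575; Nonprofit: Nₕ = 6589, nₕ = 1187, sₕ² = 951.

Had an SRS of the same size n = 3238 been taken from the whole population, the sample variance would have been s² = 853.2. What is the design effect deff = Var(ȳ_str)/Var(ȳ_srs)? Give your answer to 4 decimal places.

Var(ȳ_str) = Σ Wₕ²(1−fₕ)sₕ²/nₕ with Wₕ = Nₕ/19393:
  Private: (9975/19393)²·(1−1783/9975)·448.7/1783 = 0.054678624
  Public: (2829/19393)²·(1−268/2829)·575/268 = 0.04133192
  Nonprofit: (6589/19393)²·(1−1187/6589)·951/1187 = 0.075825257
  → Var(ȳ_str) = 0.1718358.
Var(ȳ_srs) = (1 − 3238/19393)·853.2/3238 = 0.21950073.
deff = 0.1718358 / 0.21950073 = 0.7828.

0.7828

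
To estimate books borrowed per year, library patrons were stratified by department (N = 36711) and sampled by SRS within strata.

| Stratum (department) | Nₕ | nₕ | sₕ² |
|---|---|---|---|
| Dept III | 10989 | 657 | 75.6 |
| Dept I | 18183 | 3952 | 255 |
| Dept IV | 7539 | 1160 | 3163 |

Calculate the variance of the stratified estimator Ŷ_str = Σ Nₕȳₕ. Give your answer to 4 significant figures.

1.609 × 10^8

Var(Ŷ_str) = Σₕ Nₕ²(1 − fₕ)sₕ²/nₕ.
Dept III: 10989²·(1 − 657/10989)·75.6/657 = 1.3064687 × 10^7.
Dept I: 18183²·(1 − 3952/18183)·255/3952 = 1.6696452 × 10^7.
Dept IV: 7539²·(1 − 1160/7539)·3163/1160 = 1.3113166 × 10^8.
Sum = 1.608928 × 10^8.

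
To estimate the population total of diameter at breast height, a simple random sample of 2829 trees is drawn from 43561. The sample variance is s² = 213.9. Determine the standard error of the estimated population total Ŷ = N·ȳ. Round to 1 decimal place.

Var(Ŷ) = N²·Var(ȳ) = N²·(1 − n/N)·s²/n.
f = 2829/43561 = 0.06494341; Var(ȳ) = 0.93505659·213.9/2829 = 0.070699401.
Var(Ŷ) = 43561² · 0.070699401 = 1.3415641 × 10^8.
SE(Ŷ) = √(1.3415641 × 10^8) = 11582.6.

11582.6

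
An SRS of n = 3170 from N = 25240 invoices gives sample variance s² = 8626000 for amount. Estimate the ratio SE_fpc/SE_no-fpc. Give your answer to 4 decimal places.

f = n/N = 3170/25240 = 0.12559429.
SE_no-fpc = √(s²/n) = 52.164506; SE_fpc = √((1−f)s²/n) = 48.778853.
Ratio = √(1−f) = 0.93509663.

0.9351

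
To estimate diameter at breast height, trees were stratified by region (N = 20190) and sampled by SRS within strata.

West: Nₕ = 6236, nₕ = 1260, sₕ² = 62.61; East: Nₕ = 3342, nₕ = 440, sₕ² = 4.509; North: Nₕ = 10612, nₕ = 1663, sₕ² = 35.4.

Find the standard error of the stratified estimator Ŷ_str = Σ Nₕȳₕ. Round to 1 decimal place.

1913.9

Var(Ŷ_str) = Σₕ Nₕ²(1 − fₕ)sₕ²/nₕ.
West: 6236²·(1 − 1260/6236)·62.61/1260 = 1.5419122 × 10^6.
East: 3342²·(1 − 440/3342)·4.509/440 = 99387.419.
North: 10612²·(1 − 1663/10612)·35.4/1663 = 2.021542 × 10^6.
Sum = 3.6628416 × 10^6.
SE = √(3.6628416 × 10^6) = 1913.9.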